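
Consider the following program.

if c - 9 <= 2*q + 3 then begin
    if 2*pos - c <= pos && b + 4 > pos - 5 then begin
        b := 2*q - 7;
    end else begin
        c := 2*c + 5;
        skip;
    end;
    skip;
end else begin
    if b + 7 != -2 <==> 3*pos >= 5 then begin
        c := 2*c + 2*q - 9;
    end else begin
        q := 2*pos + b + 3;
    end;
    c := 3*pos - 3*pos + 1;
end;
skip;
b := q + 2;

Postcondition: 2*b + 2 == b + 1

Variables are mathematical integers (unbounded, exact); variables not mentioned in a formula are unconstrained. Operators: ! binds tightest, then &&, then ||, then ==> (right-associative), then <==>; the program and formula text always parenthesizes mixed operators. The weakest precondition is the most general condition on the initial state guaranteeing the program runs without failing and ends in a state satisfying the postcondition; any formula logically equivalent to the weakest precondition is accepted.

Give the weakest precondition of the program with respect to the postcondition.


Working backward. After the program, the postcondition 2*b + 2 == b + 1 must hold; in canonical form it is b == -1.
Before b := q + 2: q == -3
Before skip: q == -3
Then branch requires ((pos <= c && b > pos - 9) ==> q == -3) && ((!(pos <= c && b > pos - 9)) ==> q == -3); else branch requires ((b != -9 <==> 3*pos >= 5) ==> q == -3) && ((!(b != -9 <==> 3*pos >= 5)) ==> b + 2*pos == -6).
Before the if: (c <= 2*q + 12 ==> (((pos <= c && b > pos - 9) ==> q == -3) && ((!(pos <= c && b > pos - 9)) ==> q == -3))) && ((!(c <= 2*q + 12)) ==> (((b != -9 <==> 3*pos >= 5) ==> q == -3) && ((!(b != -9 <==> 3*pos >= 5)) ==> b + 2*pos == -6)))
Answer: WP = (c <= 2*q + 12 ==> (((pos <= c && b > pos - 9) ==> q == -3) && ((!(pos <= c && b > pos - 9)) ==> q == -3))) && ((!(c <= 2*q + 12)) ==> (((b != -9 <==> 3*pos >= 5) ==> q == -3) && ((!(b != -9 <==> 3*pos >= 5)) ==> b + 2*pos == -6)))


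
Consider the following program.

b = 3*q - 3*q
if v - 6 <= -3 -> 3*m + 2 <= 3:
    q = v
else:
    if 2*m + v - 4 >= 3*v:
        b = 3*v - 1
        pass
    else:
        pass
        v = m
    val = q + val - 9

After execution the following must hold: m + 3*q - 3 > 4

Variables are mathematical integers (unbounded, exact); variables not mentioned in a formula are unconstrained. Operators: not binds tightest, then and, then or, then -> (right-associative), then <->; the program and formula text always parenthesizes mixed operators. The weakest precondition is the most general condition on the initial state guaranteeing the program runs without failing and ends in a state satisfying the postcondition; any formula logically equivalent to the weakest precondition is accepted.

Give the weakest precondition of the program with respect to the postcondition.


Working backward. After the program, the postcondition m + 3*q - 3 > 4 must hold; in canonical form it is m + 3*q > 7.
Then branch requires m + 3*v > 7; else branch requires (2*m >= 2*v + 4 -> m + 3*q > 7) and ((not (2*m >= 2*v + 4)) -> m + 3*q > 7).
Before the if: ((v <= 3 -> 3*m <= 1) -> m + 3*v > 7) and ((not (v <= 3 -> 3*m <= 1)) -> ((2*m >= 2*v + 4 -> m + 3*q > 7) and ((not (2*m >= 2*v + 4)) -> m + 3*q > 7)))
Before b := 3*q - 3*q: ((v <= 3 -> 3*m <= 1) -> m + 3*v > 7) and ((not (v <= 3 -> 3*m <= 1)) -> ((2*m >= 2*v + 4 -> m + 3*q > 7) and ((not (2*m >= 2*v + 4)) -> m + 3*q > 7)))
Answer: WP = ((v <= 3 -> 3*m <= 1) -> m + 3*v > 7) and ((not (v <= 3 -> 3*m <= 1)) -> ((2*m >= 2*v + 4 -> m + 3*q > 7) and ((not (2*m >= 2*v + 4)) -> m + 3*q > 7)))


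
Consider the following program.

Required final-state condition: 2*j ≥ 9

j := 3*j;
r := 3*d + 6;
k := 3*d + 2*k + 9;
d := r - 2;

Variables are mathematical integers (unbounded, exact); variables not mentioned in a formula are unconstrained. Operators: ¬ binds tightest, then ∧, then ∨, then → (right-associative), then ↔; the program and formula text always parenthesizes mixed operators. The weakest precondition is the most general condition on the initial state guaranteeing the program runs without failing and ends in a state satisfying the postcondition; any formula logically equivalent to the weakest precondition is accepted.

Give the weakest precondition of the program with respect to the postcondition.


Working backward. After the program, 2*j ≥ 9 must hold.
Before d := r - 2: 2*j ≥ 9
Before k := 3*d + 2*k + 9: 2*j ≥ 9
Before r := 3*d + 6: 2*j ≥ 9
Before j := 3*j: 6*j ≥ 9
Answer: WP = 6*j ≥ 9


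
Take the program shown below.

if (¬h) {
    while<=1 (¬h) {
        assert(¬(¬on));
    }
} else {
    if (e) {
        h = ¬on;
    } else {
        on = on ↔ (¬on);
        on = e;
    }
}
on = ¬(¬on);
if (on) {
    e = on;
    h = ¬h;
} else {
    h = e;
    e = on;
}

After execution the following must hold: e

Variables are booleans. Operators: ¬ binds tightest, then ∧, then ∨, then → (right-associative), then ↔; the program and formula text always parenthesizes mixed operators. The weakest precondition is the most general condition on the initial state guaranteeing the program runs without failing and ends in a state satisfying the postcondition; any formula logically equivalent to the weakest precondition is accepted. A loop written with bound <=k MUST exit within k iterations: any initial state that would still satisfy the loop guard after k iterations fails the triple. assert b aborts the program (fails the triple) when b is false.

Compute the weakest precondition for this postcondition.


Working backward. After the program, e must hold.
Then branch requires on; else branch requires on.
Before the if: (¬on) → on
Before on := ¬(¬on): (¬on) → on
Then branch requires ((¬h) → (on ∧ h ∧ ((¬on) → on))) ∧ (h → ((¬on) → on)); else branch requires (e → ((¬on) → on)) ∧ ((¬e) → ((¬e) → e)).
Before the if: ((¬h) → (((¬h) → (on ∧ h ∧ ((¬on) → on))) ∧ (h → ((¬on) → on)))) ∧ (h → ((e → ((¬on) → on)) ∧ ((¬e) → ((¬e) → e))))
Answer: WP = ((¬h) → (((¬h) → (on ∧ h ∧ ((¬on) → on))) ∧ (h → ((¬on) → on)))) ∧ (h → ((e → ((¬on) → on)) ∧ ((¬e) → ((¬e) → e))))


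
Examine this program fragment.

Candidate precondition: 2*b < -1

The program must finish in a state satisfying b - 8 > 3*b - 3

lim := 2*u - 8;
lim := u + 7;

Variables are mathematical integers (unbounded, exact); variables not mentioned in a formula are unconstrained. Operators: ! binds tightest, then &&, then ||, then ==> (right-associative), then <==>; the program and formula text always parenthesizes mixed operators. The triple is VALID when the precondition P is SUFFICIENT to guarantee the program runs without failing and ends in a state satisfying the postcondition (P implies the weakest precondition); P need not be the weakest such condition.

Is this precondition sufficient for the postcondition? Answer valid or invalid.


Working backward. After the program, the postcondition b - 8 > 3*b - 3 must hold; in canonical form it is 2*b < -5.
Before lim := u + 7: 2*b < -5
Before lim := 2*u - 8: 2*b < -5
The weakest precondition is 2*b < -5.
Check whether 2*b < -1 implies it.
Countermodel: at the initial state b = -2, the precondition holds but the weakest precondition fails.
Answer: invalid


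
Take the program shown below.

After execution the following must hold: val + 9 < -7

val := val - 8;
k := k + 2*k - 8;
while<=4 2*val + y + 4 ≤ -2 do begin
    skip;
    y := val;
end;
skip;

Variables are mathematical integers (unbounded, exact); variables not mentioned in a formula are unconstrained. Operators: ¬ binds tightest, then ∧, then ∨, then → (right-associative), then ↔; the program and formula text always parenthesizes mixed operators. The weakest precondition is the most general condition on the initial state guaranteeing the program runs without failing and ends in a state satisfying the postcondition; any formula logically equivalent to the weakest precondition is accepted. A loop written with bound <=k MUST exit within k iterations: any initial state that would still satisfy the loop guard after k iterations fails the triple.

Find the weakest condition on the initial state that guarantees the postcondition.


Working backward. After the program, the postcondition val + 9 < -7 must hold; in canonical form it is val < -16.
Before skip: val < -16
Before the loop (bound <=4), unroll the exhaustion recursion (WP_0 = exit-now case; WP_j = one more guarded iteration, up to j = 4):
  WP_0: (¬(2*val + y ≤ -6)) ∧ val < -16
  WP_1: (2*val + y ≤ -6 → ((¬(3*val ≤ -6)) ∧ val < -16)) ∧ ((¬(2*val + y ≤ -6)) → val < -16)
  WP_2: (2*val + y ≤ -6 → ((3*val ≤ -6 → ((¬(3*val ≤ -6)) ∧ val < -16)) ∧ ((¬(3*val ≤ -6)) → val < -16))) ∧ ((¬(2*val + y ≤ -6)) → val < -16)
  WP_3: (2*val + y ≤ -6 → ((3*val ≤ -6 → ((3*val ≤ -6 → ((¬(3*val ≤ -6)) ∧ val < -16)) ∧ ((¬(3*val ≤ -6)) → val < -16))) ∧ ((¬(3*val ≤ -6)) → val < -16))) ∧ ((¬(2*val + y ≤ -6)) → val < -16)
  WP_4: (2*val + y ≤ -6 → ((3*val ≤ -6 → ((3*val ≤ -6 → ((3*val ≤ -6 → ((¬(3*val ≤ -6)) ∧ val < -16)) ∧ ((¬(3*val ≤ -6)) → val < -16))) ∧ ((¬(3*val ≤ -6)) → val < -16))) ∧ ((¬(3*val ≤ -6)) → val < -16))) ∧ ((¬(2*val + y ≤ -6)) → val < -16)
So before the loop: (2*val + y ≤ -6 → ((3*val ≤ -6 → ((3*val ≤ -6 → ((3*val ≤ -6 → ((¬(3*val ≤ -6)) ∧ val < -16)) ∧ ((¬(3*val ≤ -6)) → val < -16))) ∧ ((¬(3*val ≤ -6)) → val < -16))) ∧ ((¬(3*val ≤ -6)) → val < -16))) ∧ ((¬(2*val + y ≤ -6)) → val < -16)
Before k := k + 2*k - 8: (2*val + y ≤ -6 → ((3*val ≤ -6 → ((3*val ≤ -6 → ((3*val ≤ -6 → ((¬(3*val ≤ -6)) ∧ val < -16)) ∧ ((¬(3*val ≤ -6)) → val < -16))) ∧ ((¬(3*val ≤ -6)) → val < -16))) ∧ ((¬(3*val ≤ -6)) → val < -16))) ∧ ((¬(2*val + y ≤ -6)) → val < -16)
Before val := val - 8: (2*val + y ≤ 10 → ((3*val ≤ 18 → ((3*val ≤ 18 → ((3*val ≤ 18 → ((¬(3*val ≤ 18)) ∧ val < -8)) ∧ ((¬(3*val ≤ 18)) → val < -8))) ∧ ((¬(3*val ≤ 18)) → val < -8))) ∧ ((¬(3*val ≤ 18)) → val < -8))) ∧ ((¬(2*val + y ≤ 10)) → val < -8)
Answer: WP = (2*val + y ≤ 10 → ((3*val ≤ 18 → ((3*val ≤ 18 → ((3*val ≤ 18 → ((¬(3*val ≤ 18)) ∧ val < -8)) ∧ ((¬(3*val ≤ 18)) → val < -8))) ∧ ((¬(3*val ≤ 18)) → val < -8))) ∧ ((¬(3*val ≤ 18)) → val < -8))) ∧ ((¬(2*val + y ≤ 10)) → val < -8)


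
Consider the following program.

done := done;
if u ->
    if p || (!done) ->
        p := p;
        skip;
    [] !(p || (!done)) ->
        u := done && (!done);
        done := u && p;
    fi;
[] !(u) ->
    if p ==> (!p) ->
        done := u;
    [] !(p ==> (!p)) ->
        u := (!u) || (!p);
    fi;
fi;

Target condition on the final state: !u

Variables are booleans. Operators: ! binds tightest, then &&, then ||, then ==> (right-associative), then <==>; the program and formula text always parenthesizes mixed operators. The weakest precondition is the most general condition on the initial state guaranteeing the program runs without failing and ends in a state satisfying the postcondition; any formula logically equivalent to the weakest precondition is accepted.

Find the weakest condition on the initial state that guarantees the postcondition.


Working backward. After the program, !u must hold.
Then branch requires (p || (!done)) ==> (!u); else branch requires ((p ==> (!p)) ==> (!u)) && ((!(p ==> (!p))) ==> (!((!u) || (!p)))).
Before the if: (u ==> ((p || (!done)) ==> (!u))) && ((!u) ==> (((p ==> (!p)) ==> (!u)) && ((!(p ==> (!p))) ==> (!((!u) || (!p))))))
Before done := done: (u ==> ((p || (!done)) ==> (!u))) && ((!u) ==> (((p ==> (!p)) ==> (!u)) && ((!(p ==> (!p))) ==> (!((!u) || (!p))))))
Answer: WP = (u ==> ((p || (!done)) ==> (!u))) && ((!u) ==> (((p ==> (!p)) ==> (!u)) && ((!(p ==> (!p))) ==> (!((!u) || (!p))))))


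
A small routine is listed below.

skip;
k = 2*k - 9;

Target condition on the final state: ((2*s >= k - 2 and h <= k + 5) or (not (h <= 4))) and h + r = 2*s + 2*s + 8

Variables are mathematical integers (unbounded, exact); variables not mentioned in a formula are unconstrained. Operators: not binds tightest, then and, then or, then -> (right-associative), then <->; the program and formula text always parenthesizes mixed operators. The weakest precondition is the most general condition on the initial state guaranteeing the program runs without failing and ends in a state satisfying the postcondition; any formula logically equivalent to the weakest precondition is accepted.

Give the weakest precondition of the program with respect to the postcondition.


Working backward. After the program, the postcondition ((2*s >= k - 2 and h <= k + 5) or (not (h <= 4))) and h + r = 2*s + 2*s + 8 must hold; in canonical form it is ((2*s >= k - 2 and h <= k + 5) or (not (h <= 4))) and h + r = 4*s + 8.
Before k := 2*k - 9: ((2*s >= 2*k - 11 and h <= 2*k - 4) or (not (h <= 4))) and h + r = 4*s + 8
Before skip: ((2*s >= 2*k - 11 and h <= 2*k - 4) or (not (h <= 4))) and h + r = 4*s + 8
Answer: WP = ((2*s >= 2*k - 11 and h <= 2*k - 4) or (not (h <= 4))) and h + r = 4*s + 8


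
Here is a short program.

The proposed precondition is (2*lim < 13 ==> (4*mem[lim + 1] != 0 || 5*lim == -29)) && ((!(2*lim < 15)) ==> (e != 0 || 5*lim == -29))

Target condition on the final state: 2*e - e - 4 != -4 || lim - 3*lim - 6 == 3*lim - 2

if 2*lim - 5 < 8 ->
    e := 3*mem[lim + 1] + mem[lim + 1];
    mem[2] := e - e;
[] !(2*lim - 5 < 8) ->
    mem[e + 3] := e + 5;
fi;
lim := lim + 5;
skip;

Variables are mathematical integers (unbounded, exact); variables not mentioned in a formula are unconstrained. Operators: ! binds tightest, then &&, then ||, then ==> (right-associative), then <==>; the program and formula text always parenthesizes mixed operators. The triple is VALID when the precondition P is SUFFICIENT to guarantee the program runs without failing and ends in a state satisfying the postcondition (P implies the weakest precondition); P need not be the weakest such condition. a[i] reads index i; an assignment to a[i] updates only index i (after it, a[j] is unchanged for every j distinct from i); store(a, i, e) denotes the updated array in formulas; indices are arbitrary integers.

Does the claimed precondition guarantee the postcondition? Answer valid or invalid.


Working backward. After the program, the postcondition 2*e - e - 4 != -4 || lim - 3*lim - 6 == 3*lim - 2 must hold; in canonical form it is e != 0 || 5*lim == -4.
Before skip: e != 0 || 5*lim == -4
Before lim := lim + 5: e != 0 || 5*lim == -29
Then branch requires 4*mem[lim + 1] != 0 || 5*lim == -29; else branch requires e != 0 || 5*lim == -29.
Before the if: (2*lim < 13 ==> (4*mem[lim + 1] != 0 || 5*lim == -29)) && ((!(2*lim < 13)) ==> (e != 0 || 5*lim == -29))
The weakest precondition is (2*lim < 13 ==> (4*mem[lim + 1] != 0 || 5*lim == -29)) && ((!(2*lim < 13)) ==> (e != 0 || 5*lim == -29)).
Check whether (2*lim < 13 ==> (4*mem[lim + 1] != 0 || 5*lim == -29)) && ((!(2*lim < 15)) ==> (e != 0 || 5*lim == -29)) implies it.
Countermodel: at the initial state e = 0, lim = 7, mem = {[8] = 0, elsewhere 0}, the precondition holds but the weakest precondition fails.
Answer: invalid


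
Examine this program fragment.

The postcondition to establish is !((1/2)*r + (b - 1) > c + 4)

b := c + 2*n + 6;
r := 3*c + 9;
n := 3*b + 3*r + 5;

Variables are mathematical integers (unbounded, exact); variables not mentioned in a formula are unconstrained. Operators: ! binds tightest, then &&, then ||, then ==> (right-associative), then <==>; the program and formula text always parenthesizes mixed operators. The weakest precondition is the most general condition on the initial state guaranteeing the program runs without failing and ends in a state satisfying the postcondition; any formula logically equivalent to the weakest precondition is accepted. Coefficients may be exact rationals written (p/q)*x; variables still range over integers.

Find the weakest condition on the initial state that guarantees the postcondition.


Working backward. After the program, the postcondition !((1/2)*r + (b - 1) > c + 4) must hold; in canonical form it is !(b + (1/2)*r > c + 5).
Before n := 3*b + 3*r + 5: !(b + (1/2)*r > c + 5)
Before r := 3*c + 9: !(b + (1/2)*c > 1/2)
Before b := c + 2*n + 6: !((3/2)*c + 2*n > -11/2)
Answer: WP = !((3/2)*c + 2*n > -11/2)


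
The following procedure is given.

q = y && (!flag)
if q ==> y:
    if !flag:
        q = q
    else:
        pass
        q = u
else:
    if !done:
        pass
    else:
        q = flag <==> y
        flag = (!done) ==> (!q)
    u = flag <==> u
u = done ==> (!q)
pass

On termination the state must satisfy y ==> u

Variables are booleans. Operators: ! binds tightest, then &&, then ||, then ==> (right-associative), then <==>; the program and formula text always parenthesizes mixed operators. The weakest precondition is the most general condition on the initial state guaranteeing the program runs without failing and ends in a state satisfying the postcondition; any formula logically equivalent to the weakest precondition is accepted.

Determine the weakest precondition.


Working backward. After the program, y ==> u must hold.
Before skip: y ==> u
Before u := done ==> (!q): y ==> (done ==> (!q))
Then branch requires ((!flag) ==> (y ==> (done ==> (!q)))) && (flag ==> (y ==> (done ==> (!u)))); else branch requires ((!done) ==> (y ==> (done ==> (!q)))) && (done ==> (y ==> (done ==> (!(flag <==> y))))).
Before the if: ((q ==> y) ==> (((!flag) ==> (y ==> (done ==> (!q)))) && (flag ==> (y ==> (done ==> (!u)))))) && ((!(q ==> y)) ==> (((!done) ==> (y ==> (done ==> (!q)))) && (done ==> (y ==> (done ==> (!(flag <==> y)))))))
Before q := y && (!flag): (((y && (!flag)) ==> y) ==> (((!flag) ==> (y ==> (done ==> (!(y && (!flag)))))) && (flag ==> (y ==> (done ==> (!u)))))) && ((!((y && (!flag)) ==> y)) ==> (((!done) ==> (y ==> (done ==> (!(y && (!flag)))))) && (done ==> (y ==> (done ==> (!(flag <==> y)))))))
Answer: WP = (((y && (!flag)) ==> y) ==> (((!flag) ==> (y ==> (done ==> (!(y && (!flag)))))) && (flag ==> (y ==> (done ==> (!u)))))) && ((!((y && (!flag)) ==> y)) ==> (((!done) ==> (y ==> (done ==> (!(y && (!flag)))))) && (done ==> (y ==> (done ==> (!(flag <==> y)))))))


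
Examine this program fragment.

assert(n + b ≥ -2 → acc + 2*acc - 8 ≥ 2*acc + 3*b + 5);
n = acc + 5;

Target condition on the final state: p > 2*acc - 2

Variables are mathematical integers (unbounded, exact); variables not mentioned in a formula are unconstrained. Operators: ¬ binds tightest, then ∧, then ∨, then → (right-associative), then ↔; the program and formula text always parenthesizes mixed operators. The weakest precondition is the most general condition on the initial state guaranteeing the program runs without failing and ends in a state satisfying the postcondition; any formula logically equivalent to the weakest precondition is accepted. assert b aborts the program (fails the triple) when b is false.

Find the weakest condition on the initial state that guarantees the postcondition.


Working backward. After the program, p > 2*acc - 2 must hold.
Before n := acc + 5: p > 2*acc - 2
Before assert n + b ≥ -2 → acc + 2*acc - 8 ≥ 2*acc + 3*b + 5: (b + n ≥ -2 → acc ≥ 3*b + 13) ∧ p > 2*acc - 2
Answer: WP = (b + n ≥ -2 → acc ≥ 3*b + 13) ∧ p > 2*acc - 2


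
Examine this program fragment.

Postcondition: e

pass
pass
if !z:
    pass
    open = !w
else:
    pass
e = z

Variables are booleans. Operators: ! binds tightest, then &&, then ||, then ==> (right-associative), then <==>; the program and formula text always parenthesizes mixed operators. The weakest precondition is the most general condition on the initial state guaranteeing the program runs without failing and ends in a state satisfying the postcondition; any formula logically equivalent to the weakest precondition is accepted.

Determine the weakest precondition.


Working backward. After the program, e must hold.
Before e := z: z
Then branch requires z; else branch requires z.
Before the if: (!z) ==> z
Before skip: (!z) ==> z
Before skip: (!z) ==> z
Answer: WP = (!z) ==> z


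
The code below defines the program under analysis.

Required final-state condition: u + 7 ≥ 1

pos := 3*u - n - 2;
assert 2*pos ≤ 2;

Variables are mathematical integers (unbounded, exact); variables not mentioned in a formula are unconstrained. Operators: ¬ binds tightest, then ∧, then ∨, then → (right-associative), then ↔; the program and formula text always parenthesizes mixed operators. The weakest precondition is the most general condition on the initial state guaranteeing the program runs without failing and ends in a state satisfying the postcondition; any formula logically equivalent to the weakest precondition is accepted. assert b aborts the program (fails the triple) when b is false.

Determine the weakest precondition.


Working backward. After the program, the postcondition u + 7 ≥ 1 must hold; in canonical form it is u ≥ -6.
Before assert 2*pos ≤ 2: 2*pos ≤ 2 ∧ u ≥ -6
Before pos := 3*u - n - 2: 6*u ≤ 2*n + 6 ∧ u ≥ -6
Answer: WP = 6*u ≤ 2*n + 6 ∧ u ≥ -6


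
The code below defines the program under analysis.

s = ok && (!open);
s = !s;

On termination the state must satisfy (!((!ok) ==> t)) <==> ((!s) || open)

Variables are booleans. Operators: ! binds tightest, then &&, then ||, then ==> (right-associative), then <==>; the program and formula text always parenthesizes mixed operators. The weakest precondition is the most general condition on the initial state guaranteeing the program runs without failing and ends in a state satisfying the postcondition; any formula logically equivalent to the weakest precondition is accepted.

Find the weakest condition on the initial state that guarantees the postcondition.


Working backward. After the program, (!((!ok) ==> t)) <==> ((!s) || open) must hold.
Before s := !s: (!((!ok) ==> t)) <==> (s || open)
Before s := ok && (!open): (!((!ok) ==> t)) <==> ((ok && (!open)) || open)
Answer: WP = (!((!ok) ==> t)) <==> ((ok && (!open)) || open)


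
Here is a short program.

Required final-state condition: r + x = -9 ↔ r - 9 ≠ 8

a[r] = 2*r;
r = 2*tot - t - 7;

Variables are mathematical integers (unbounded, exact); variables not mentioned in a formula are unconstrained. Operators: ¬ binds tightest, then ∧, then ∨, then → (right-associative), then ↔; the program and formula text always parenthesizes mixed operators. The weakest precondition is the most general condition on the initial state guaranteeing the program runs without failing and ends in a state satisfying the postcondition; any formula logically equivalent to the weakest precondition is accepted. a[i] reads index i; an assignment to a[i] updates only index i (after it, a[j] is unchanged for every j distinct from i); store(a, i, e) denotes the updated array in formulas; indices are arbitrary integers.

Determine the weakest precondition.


Working backward. After the program, the postcondition r + x = -9 ↔ r - 9 ≠ 8 must hold; in canonical form it is r + x = -9 ↔ r ≠ 17.
Before r := 2*tot - t - 7: 2*tot + x = t - 2 ↔ 2*tot ≠ t + 24
Before a[r] := 2*r: 2*tot + x = t - 2 ↔ 2*tot ≠ t + 24
Answer: WP = 2*tot + x = t - 2 ↔ 2*tot ≠ t + 24


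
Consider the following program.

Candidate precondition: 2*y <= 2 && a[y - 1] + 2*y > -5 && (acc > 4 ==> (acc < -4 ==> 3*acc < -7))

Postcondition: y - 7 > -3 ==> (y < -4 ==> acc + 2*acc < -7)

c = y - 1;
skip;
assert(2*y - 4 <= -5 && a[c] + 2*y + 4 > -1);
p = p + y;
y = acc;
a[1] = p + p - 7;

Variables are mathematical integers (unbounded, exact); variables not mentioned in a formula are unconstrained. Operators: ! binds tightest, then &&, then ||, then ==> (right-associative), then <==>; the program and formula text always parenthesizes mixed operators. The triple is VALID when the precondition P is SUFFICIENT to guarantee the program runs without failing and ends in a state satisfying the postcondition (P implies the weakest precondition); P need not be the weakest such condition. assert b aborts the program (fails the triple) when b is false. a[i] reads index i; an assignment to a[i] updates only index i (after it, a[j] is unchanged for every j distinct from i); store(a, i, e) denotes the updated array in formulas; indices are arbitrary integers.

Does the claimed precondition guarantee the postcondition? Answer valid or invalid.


Working backward. After the program, the postcondition y - 7 > -3 ==> (y < -4 ==> acc + 2*acc < -7) must hold; in canonical form it is y > 4 ==> (y < -4 ==> 3*acc < -7).
Before a[1] := p + p - 7: y > 4 ==> (y < -4 ==> 3*acc < -7)
Before y := acc: acc > 4 ==> (acc < -4 ==> 3*acc < -7)
Before p := p + y: acc > 4 ==> (acc < -4 ==> 3*acc < -7)
Before assert 2*y - 4 <= -5 && a[c] + 2*y + 4 > -1: 2*y <= -1 && a[c] + 2*y > -5 && (acc > 4 ==> (acc < -4 ==> 3*acc < -7))
Before skip: 2*y <= -1 && a[c] + 2*y > -5 && (acc > 4 ==> (acc < -4 ==> 3*acc < -7))
Before c := y - 1: 2*y <= -1 && a[y - 1] + 2*y > -5 && (acc > 4 ==> (acc < -4 ==> 3*acc < -7))
The weakest precondition is 2*y <= -1 && a[y - 1] + 2*y > -5 && (acc > 4 ==> (acc < -4 ==> 3*acc < -7)).
Check whether 2*y <= 2 && a[y - 1] + 2*y > -5 && (acc > 4 ==> (acc < -4 ==> 3*acc < -7)) implies it.
Countermodel: at the initial state a = {[-1] = -4, elsewhere -4}, acc = -5, y = 0, the precondition holds but the weakest precondition fails.
Answer: invalid


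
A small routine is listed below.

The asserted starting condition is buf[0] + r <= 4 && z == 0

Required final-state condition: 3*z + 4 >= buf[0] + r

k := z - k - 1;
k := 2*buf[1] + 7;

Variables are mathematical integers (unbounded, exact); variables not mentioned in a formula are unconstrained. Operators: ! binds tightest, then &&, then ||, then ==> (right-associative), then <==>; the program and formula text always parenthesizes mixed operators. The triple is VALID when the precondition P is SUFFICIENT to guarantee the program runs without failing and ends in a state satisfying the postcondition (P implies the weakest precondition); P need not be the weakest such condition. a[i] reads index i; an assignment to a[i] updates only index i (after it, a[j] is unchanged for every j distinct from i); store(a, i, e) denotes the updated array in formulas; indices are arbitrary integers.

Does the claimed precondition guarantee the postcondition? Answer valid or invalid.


Working backward. After the program, the postcondition 3*z + 4 >= buf[0] + r must hold; in canonical form it is 3*z >= buf[0] + r - 4.
Before k := 2*buf[1] + 7: 3*z >= buf[0] + r - 4
Before k := z - k - 1: 3*z >= buf[0] + r - 4
The weakest precondition is 3*z >= buf[0] + r - 4.
Check whether buf[0] + r <= 4 && z == 0 implies it.
Every state satisfying the precondition satisfies the weakest precondition: the implication holds.
Answer: valid


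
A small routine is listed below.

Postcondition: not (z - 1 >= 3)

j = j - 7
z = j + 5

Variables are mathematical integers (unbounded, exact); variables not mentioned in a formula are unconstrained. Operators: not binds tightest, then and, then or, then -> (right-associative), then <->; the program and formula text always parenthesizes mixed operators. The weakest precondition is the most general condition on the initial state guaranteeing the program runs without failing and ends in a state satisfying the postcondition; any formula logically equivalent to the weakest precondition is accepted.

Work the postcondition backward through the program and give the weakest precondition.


Working backward. After the program, the postcondition not (z - 1 >= 3) must hold; in canonical form it is not (z >= 4).
Before z := j + 5: not (j >= -1)
Before j := j - 7: not (j >= 6)
Answer: WP = not (j >= 6)


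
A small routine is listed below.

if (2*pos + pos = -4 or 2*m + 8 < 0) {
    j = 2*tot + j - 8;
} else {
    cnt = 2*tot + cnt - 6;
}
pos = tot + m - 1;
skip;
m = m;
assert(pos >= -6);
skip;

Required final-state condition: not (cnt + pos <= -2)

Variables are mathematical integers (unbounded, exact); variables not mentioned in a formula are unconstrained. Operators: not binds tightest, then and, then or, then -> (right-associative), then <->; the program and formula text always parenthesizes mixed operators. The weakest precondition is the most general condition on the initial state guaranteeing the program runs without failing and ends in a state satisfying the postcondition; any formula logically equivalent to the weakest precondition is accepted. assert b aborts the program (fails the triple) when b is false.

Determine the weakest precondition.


Working backward. After the program, not (cnt + pos <= -2) must hold.
Before skip: not (cnt + pos <= -2)
Before assert pos >= -6: pos >= -6 and (not (cnt + pos <= -2))
Before m := m: pos >= -6 and (not (cnt + pos <= -2))
Before skip: pos >= -6 and (not (cnt + pos <= -2))
Before pos := tot + m - 1: m + tot >= -5 and (not (cnt + m + tot <= -1))
Then branch requires m + tot >= -5 and (not (cnt + m + tot <= -1)); else branch requires m + tot >= -5 and (not (cnt + m + 3*tot <= 5)).
Before the if: ((3*pos = -4 or 2*m < -8) -> (m + tot >= -5 and (not (cnt + m + tot <= -1)))) and ((not (3*pos = -4 or 2*m < -8)) -> (m + tot >= -5 and (not (cnt + m + 3*tot <= 5))))
Answer: WP = ((3*pos = -4 or 2*m < -8) -> (m + tot >= -5 and (not (cnt + m + tot <= -1)))) and ((not (3*pos = -4 or 2*m < -8)) -> (m + tot >= -5 and (not (cnt + m + 3*tot <= 5))))


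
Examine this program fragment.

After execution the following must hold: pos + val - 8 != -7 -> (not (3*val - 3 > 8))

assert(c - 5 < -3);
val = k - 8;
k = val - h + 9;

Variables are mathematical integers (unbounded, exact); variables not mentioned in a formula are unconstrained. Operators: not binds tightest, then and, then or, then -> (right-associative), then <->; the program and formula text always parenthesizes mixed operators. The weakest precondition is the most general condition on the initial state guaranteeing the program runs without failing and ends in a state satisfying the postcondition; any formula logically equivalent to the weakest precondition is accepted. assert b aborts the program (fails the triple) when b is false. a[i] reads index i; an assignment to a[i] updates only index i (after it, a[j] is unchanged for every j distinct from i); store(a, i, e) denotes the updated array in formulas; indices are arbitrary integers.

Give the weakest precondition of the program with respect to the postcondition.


Working backward. After the program, the postcondition pos + val - 8 != -7 -> (not (3*val - 3 > 8)) must hold; in canonical form it is pos + val != 1 -> (not (3*val > 11)).
Before k := val - h + 9: pos + val != 1 -> (not (3*val > 11))
Before val := k - 8: k + pos != 9 -> (not (3*k > 35))
Before assert c - 5 < -3: c < 2 and (k + pos != 9 -> (not (3*k > 35)))
Answer: WP = c < 2 and (k + pos != 9 -> (not (3*k > 35)))


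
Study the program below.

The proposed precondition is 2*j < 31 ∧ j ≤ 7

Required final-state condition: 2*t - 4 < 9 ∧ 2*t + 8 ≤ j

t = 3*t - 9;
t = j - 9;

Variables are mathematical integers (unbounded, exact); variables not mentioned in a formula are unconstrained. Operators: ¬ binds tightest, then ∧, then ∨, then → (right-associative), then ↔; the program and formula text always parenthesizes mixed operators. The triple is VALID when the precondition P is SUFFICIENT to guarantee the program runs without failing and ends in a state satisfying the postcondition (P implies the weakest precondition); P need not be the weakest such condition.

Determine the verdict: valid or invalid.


Working backward. After the program, the postcondition 2*t - 4 < 9 ∧ 2*t + 8 ≤ j must hold; in canonical form it is 2*t < 13 ∧ 2*t ≤ j - 8.
Before t := j - 9: 2*j < 31 ∧ j ≤ 10
Before t := 3*t - 9: 2*j < 31 ∧ j ≤ 10
The weakest precondition is 2*j < 31 ∧ j ≤ 10.
Check whether 2*j < 31 ∧ j ≤ 7 implies it.
Every state satisfying the precondition satisfies the weakest precondition: the implication holds.
Answer: valid


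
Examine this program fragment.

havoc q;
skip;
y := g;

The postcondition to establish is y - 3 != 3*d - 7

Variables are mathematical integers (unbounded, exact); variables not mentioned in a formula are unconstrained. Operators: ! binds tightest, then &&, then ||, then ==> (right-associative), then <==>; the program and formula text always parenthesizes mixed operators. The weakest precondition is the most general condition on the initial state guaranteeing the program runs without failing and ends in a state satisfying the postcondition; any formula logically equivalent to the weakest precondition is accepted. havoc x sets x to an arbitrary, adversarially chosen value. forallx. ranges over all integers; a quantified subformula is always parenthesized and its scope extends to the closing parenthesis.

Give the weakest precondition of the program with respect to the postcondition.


Working backward. After the program, the postcondition y - 3 != 3*d - 7 must hold; in canonical form it is y != 3*d - 4.
Before y := g: g != 3*d - 4
Before skip: g != 3*d - 4
Before havoc q: g != 3*d - 4
Answer: WP = g != 3*d - 4


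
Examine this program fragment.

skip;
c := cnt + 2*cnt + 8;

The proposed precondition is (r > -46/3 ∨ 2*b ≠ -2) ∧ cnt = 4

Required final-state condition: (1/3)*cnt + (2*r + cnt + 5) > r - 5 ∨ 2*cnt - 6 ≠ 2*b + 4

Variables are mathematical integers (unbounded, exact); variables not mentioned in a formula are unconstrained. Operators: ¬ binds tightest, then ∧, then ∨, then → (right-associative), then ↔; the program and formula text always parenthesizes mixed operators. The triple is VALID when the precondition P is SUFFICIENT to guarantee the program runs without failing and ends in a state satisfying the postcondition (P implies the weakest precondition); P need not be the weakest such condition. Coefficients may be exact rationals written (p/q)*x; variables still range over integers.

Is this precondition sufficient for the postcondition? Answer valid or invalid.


Working backward. After the program, the postcondition (1/3)*cnt + (2*r + cnt + 5) > r - 5 ∨ 2*cnt - 6 ≠ 2*b + 4 must hold; in canonical form it is (4/3)*cnt + r > -10 ∨ 2*cnt ≠ 2*b + 10.
Before c := cnt + 2*cnt + 8: (4/3)*cnt + r > -10 ∨ 2*cnt ≠ 2*b + 10
Before skip: (4/3)*cnt + r > -10 ∨ 2*cnt ≠ 2*b + 10
The weakest precondition is (4/3)*cnt + r > -10 ∨ 2*cnt ≠ 2*b + 10.
Check whether (r > -46/3 ∨ 2*b ≠ -2) ∧ cnt = 4 implies it.
Every state satisfying the precondition satisfies the weakest precondition: the implication holds.
Answer: valid


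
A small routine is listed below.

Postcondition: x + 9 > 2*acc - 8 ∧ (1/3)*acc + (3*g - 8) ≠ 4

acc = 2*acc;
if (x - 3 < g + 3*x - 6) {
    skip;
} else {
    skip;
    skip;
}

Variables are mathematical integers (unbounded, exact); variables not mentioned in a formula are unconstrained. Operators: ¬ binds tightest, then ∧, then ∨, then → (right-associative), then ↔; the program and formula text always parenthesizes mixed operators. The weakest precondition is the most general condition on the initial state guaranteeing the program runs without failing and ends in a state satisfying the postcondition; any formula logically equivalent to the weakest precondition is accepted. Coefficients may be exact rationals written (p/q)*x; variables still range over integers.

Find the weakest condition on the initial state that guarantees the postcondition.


Working backward. After the program, the postcondition x + 9 > 2*acc - 8 ∧ (1/3)*acc + (3*g - 8) ≠ 4 must hold; in canonical form it is x > 2*acc - 17 ∧ (1/3)*acc + 3*g ≠ 12.
Then branch requires x > 2*acc - 17 ∧ (1/3)*acc + 3*g ≠ 12; else branch requires x > 2*acc - 17 ∧ (1/3)*acc + 3*g ≠ 12.
Before the if: (g + 2*x > 3 → (x > 2*acc - 17 ∧ (1/3)*acc + 3*g ≠ 12)) ∧ ((¬(g + 2*x > 3)) → (x > 2*acc - 17 ∧ (1/3)*acc + 3*g ≠ 12))
Before acc := 2*acc: (g + 2*x > 3 → (x > 4*acc - 17 ∧ (2/3)*acc + 3*g ≠ 12)) ∧ ((¬(g + 2*x > 3)) → (x > 4*acc - 17 ∧ (2/3)*acc + 3*g ≠ 12))
Answer: WP = (g + 2*x > 3 → (x > 4*acc - 17 ∧ (2/3)*acc + 3*g ≠ 12)) ∧ ((¬(g + 2*x > 3)) → (x > 4*acc - 17 ∧ (2/3)*acc + 3*g ≠ 12))


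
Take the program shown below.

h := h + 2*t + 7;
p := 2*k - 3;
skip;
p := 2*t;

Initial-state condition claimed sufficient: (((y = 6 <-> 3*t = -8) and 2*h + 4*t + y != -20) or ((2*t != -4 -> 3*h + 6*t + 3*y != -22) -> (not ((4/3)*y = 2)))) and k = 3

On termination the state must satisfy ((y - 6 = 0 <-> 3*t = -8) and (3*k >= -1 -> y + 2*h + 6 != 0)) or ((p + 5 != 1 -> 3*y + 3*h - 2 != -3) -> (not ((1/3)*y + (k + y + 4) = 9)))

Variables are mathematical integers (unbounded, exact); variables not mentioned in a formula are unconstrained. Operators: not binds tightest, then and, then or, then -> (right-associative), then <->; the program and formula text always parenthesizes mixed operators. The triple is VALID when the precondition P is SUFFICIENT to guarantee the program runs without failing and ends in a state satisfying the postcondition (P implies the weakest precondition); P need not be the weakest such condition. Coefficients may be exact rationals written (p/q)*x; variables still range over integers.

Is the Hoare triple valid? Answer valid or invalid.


Working backward. After the program, the postcondition ((y - 6 = 0 <-> 3*t = -8) and (3*k >= -1 -> y + 2*h + 6 != 0)) or ((p + 5 != 1 -> 3*y + 3*h - 2 != -3) -> (not ((1/3)*y + (k + y + 4) = 9))) must hold; in canonical form it is ((y = 6 <-> 3*t = -8) and (3*k >= -1 -> 2*h + y != -6)) or ((p != -4 -> 3*h + 3*y != -1) -> (not (k + (4/3)*y = 5))).
Before p := 2*t: ((y = 6 <-> 3*t = -8) and (3*k >= -1 -> 2*h + y != -6)) or ((2*t != -4 -> 3*h + 3*y != -1) -> (not (k + (4/3)*y = 5)))
Before skip: ((y = 6 <-> 3*t = -8) and (3*k >= -1 -> 2*h + y != -6)) or ((2*t != -4 -> 3*h + 3*y != -1) -> (not (k + (4/3)*y = 5)))
Before p := 2*k - 3: ((y = 6 <-> 3*t = -8) and (3*k >= -1 -> 2*h + y != -6)) or ((2*t != -4 -> 3*h + 3*y != -1) -> (not (k + (4/3)*y = 5)))
Before h := h + 2*t + 7: ((y = 6 <-> 3*t = -8) and (3*k >= -1 -> 2*h + 4*t + y != -20)) or ((2*t != -4 -> 3*h + 6*t + 3*y != -22) -> (not (k + (4/3)*y = 5)))
The weakest precondition is ((y = 6 <-> 3*t = -8) and (3*k >= -1 -> 2*h + 4*t + y != -20)) or ((2*t != -4 -> 3*h + 6*t + 3*y != -22) -> (not (k + (4/3)*y = 5))).
Check whether (((y = 6 <-> 3*t = -8) and 2*h + 4*t + y != -20) or ((2*t != -4 -> 3*h + 6*t + 3*y != -22) -> (not ((4/3)*y = 2)))) and k = 3 implies it.
Every state satisfying the precondition satisfies the weakest precondition: the implication holds.
Answer: valid


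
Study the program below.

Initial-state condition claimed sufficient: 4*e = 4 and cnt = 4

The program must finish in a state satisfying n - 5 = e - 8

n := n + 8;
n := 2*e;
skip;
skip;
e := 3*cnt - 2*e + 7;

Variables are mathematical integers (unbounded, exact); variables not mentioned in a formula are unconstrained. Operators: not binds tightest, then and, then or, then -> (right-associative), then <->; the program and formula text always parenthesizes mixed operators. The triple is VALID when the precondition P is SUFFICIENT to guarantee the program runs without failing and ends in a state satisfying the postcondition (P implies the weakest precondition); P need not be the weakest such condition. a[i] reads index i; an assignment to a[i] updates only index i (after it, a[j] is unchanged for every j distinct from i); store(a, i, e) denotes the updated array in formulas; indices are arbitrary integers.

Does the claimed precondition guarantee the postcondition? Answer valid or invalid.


Working backward. After the program, the postcondition n - 5 = e - 8 must hold; in canonical form it is n = e - 3.
Before e := 3*cnt - 2*e + 7: 2*e + n = 3*cnt + 4
Before skip: 2*e + n = 3*cnt + 4
Before skip: 2*e + n = 3*cnt + 4
Before n := 2*e: 4*e = 3*cnt + 4
Before n := n + 8: 4*e = 3*cnt + 4
The weakest precondition is 4*e = 3*cnt + 4.
Check whether 4*e = 4 and cnt = 4 implies it.
Countermodel: at the initial state cnt = 4, e = 1, the precondition holds but the weakest precondition fails.
Answer: invalid


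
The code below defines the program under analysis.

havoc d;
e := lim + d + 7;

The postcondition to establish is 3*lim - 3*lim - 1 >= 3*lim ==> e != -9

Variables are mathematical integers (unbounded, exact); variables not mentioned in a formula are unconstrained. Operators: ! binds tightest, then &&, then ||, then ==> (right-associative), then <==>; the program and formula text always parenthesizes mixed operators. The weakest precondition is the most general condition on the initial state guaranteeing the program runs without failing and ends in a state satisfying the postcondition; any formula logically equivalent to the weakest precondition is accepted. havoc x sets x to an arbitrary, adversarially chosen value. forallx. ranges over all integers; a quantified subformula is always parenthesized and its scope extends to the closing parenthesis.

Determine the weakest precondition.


Working backward. After the program, the postcondition 3*lim - 3*lim - 1 >= 3*lim ==> e != -9 must hold; in canonical form it is 3*lim <= -1 ==> e != -9.
Before e := lim + d + 7: 3*lim <= -1 ==> d + lim != -16
Before havoc d: forall d_1. (3*lim <= -1 ==> d_1 + lim != -16)
Answer: WP = forall d_1. (3*lim <= -1 ==> d_1 + lim != -16)
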